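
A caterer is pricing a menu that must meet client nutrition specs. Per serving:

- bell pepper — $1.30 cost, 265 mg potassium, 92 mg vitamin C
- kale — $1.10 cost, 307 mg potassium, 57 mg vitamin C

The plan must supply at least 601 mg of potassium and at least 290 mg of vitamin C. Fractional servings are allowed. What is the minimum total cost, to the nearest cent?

Minimising a linear cost over {potassium ≥ 601, vitamin C ≥ 290, servings ≥ 0} — the optimum is at a vertex, using one or two foods.
bell pepper only: max(601/265, 290/92) = 3.152 servings → $4.10.
kale only: max(601/307, 290/57) = 5.088 servings → $5.60.
bell pepper + kale with both targets exact would need a negative amount; discard.
Cheapest feasible corner: $4.10.

$4.10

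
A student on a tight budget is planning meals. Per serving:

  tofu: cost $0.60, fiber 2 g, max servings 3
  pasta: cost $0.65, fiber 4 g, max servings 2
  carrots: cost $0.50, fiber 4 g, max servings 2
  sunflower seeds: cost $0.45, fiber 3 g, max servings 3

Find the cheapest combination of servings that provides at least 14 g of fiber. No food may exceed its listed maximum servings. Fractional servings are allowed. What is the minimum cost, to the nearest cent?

Cost per g of fiber: carrots $0.1250, sunflower seeds $0.1500, pasta $0.1625, tofu $0.3000.
Take 2 servings of carrots: +8.0 g fiber for $1.00 (total $1.00, still need 6.0 g).
Take 2 servings of sunflower seeds: +6.0 g fiber for $0.90 (total $1.90, still need 0.0 g).
Filling from the cheapest source first is optimal under one linear minimum: $1.90.

$1.90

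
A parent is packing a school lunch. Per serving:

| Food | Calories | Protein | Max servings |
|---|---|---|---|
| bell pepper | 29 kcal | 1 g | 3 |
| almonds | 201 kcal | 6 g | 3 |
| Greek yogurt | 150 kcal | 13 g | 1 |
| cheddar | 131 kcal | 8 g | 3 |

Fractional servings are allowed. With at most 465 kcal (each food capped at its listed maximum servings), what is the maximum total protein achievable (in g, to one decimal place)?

32.2 g

Protein per kcal: Greek yogurt 0.08667, cheddar 0.06107, bell pepper 0.03448, almonds 0.02985.
Take 1 serving of Greek yogurt: uses 150 kcal, +13.0 g protein (running total 13.0 g).
Take 2.405 servings of cheddar: uses 315 kcal, +19.2 g protein (running total 32.2 g).
Filling greedily by protein-per-kcal is optimal for one linear limit, giving 32.2 g.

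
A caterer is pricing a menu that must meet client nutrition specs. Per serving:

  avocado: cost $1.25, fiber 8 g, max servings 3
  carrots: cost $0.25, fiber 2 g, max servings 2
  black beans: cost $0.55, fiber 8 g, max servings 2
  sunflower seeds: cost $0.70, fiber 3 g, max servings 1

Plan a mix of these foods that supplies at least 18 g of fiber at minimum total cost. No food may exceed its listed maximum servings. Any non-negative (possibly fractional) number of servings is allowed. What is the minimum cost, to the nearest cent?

$1.35

Cost per g of fiber: black beans $0.0688, carrots $0.1250, avocado $0.1562, sunflower seeds $0.2333.
Take 2 servings of black beans: +16.0 g fiber for $1.10 (total $1.10, still need 2.0 g).
Take 1 serving of carrots: +2.0 g fiber for $0.25 (total $1.35, still need 0.0 g).
Greedy by cheapest-per-g is optimal for a single linear constraint, so the minimum cost is $1.35.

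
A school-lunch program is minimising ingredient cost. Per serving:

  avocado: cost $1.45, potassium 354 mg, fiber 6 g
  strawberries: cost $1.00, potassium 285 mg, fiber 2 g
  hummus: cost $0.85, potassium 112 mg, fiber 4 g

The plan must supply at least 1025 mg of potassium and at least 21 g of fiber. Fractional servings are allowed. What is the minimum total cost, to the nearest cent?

$4.87

avocado only: max(1025/354, 21/6) = 3.5 servings → $5.08.
strawberries only: max(1025/285, 21/2) = 10.5 servings → $10.50.
hummus only: max(1025/112, 21/4) = 9.152 servings → $7.78.
avocado + strawberries with both targets exact would need a negative amount; discard.
avocado + hummus with both tight: 2.349 servings and 1.726 servings → $4.87.
strawberries + hummus with both tight: 1.908 servings and 4.296 servings → $5.56.
The minimum over all feasible corners is $4.87.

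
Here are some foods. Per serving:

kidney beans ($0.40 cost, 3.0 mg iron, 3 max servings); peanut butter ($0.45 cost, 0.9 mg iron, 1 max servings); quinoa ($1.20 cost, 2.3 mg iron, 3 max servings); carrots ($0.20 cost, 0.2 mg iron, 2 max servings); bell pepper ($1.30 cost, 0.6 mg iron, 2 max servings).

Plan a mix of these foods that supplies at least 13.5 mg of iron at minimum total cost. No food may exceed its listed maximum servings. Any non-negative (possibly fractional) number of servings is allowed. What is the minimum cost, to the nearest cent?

$3.53

Cost per mg of iron: kidney beans $0.1333, peanut butter $0.5000, quinoa $0.5217, carrots $1.0000, bell pepper $2.1667.
Take 3 servings of kidney beans: +9.0 mg iron for $1.20 (total $1.20, still need 4.5 mg).
Take 1 serving of peanut butter: +0.9 mg iron for $0.45 (total $1.65, still need 3.6 mg).
Take 1.565 servings of quinoa: +3.6 mg iron for $1.88 (total $3.53, still need 0.0 mg).
Filling from the cheapest source first is optimal under one linear minimum: $3.53.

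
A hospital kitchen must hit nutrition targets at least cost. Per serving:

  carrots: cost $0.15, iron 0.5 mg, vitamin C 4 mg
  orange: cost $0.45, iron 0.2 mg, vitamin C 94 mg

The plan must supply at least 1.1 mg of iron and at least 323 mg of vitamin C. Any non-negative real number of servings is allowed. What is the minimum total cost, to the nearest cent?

$1.66

Minimising a linear cost over {iron ≥ 1.1, vitamin C ≥ 323, servings ≥ 0} — the optimum is at a vertex, using one or two foods.
carrots only: max(1.1/0.5, 323/4) = 80.75 servings → $12.11.
orange only: max(1.1/0.2, 323/94) = 5.5 servings → $2.48.
carrots + orange with both tight: 0.8398 servings and 3.4 servings → $1.66.
The minimum over all feasible corners is $1.66.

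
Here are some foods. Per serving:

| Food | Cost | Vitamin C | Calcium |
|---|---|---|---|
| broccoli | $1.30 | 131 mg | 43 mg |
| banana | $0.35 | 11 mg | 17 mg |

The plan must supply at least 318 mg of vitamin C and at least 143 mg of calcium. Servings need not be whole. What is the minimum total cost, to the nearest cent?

At the optimum either one food covers both requirements or two foods hit both targets exactly; no other combination can be cheaper.
broccoli only: max(318/131, 143/43) = 3.326 servings → $4.32.
banana only: max(318/11, 143/17) = 28.91 servings → $10.12.
broccoli + banana with both tight: 2.185 servings and 2.884 servings → $3.85.
So the least-cost plan costs $3.85.

$3.85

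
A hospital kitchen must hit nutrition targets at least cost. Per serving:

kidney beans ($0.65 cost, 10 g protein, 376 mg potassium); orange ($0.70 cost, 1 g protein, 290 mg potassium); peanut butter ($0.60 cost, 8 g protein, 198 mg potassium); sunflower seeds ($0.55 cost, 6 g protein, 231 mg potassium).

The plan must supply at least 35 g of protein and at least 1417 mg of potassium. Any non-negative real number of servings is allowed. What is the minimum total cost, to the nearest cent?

$2.45

At the optimum either one food covers both requirements or two foods hit both targets exactly; no other combination can be cheaper.
kidney beans only: max(35/10, 1417/376) = 3.769 servings → $2.45.
orange only: max(35/1, 1417/290) = 35 servings → $24.50.
peanut butter only: max(35/8, 1417/198) = 7.157 servings → $4.29.
sunflower seeds only: max(35/6, 1417/231) = 6.134 servings → $3.37.
kidney beans + orange with both tight: 3.46 servings and 0.4002 servings → $2.53.
kidney beans + peanut butter with both targets exact would need a negative amount; discard.
kidney beans + sunflower seeds: intersection lies outside the first quadrant.
orange + peanut butter with both tight: 2.076 servings and 4.115 servings → $3.92.
orange + sunflower seeds with both tight: 0.2763 servings and 5.787 servings → $3.38.
peanut butter + sunflower seeds: the both-tight solution has a negative serving — not a feasible corner.
The minimum over all feasible corners is $2.45.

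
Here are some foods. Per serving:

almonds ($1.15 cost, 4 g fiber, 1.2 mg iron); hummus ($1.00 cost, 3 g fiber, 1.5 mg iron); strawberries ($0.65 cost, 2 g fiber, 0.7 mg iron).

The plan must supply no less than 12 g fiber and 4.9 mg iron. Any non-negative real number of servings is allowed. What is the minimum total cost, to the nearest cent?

Two binding constraints pin down two serving amounts, so the optimal mix uses at most two foods. The candidates are each food alone (scaled to the tighter of fiber/iron) and each pair with both constraints tight.
almonds only: max(12/4, 4.9/1.2) = 4.083 servings → $4.70.
hummus only: max(12/3, 4.9/1.5) = 4 servings → $4.00.
strawberries only: max(12/2, 4.9/0.7) = 7 servings → $4.55.
almonds + hummus with both tight: 1.375 servings and 2.167 servings → $3.75.
almonds + strawberries: intersection lies outside the first quadrant.
hummus + strawberries with both tight: 1.556 servings and 3.667 servings → $3.94.
Cheapest feasible corner: $3.75.

$3.75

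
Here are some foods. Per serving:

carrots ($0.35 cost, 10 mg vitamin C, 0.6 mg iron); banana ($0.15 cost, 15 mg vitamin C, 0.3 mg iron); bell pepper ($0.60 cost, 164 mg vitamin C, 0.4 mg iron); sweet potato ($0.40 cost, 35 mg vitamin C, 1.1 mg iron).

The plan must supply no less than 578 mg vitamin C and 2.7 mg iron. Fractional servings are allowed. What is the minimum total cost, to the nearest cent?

Check every corner: each single food scaled to meet both minima, and each pair solved so both constraints bind.
carrots only: max(578/10, 2.7/0.6) = 57.8 servings → $20.23.
banana only: max(578/15, 2.7/0.3) = 38.53 servings → $5.78.
bell pepper only: max(578/164, 2.7/0.4) = 6.75 servings → $4.05.
sweet potato only: max(578/35, 2.7/1.1) = 16.51 servings → $6.61.
carrots + banana: intersection lies outside the first quadrant.
carrots + bell pepper with both tight: 2.242 servings and 3.388 servings → $2.82.
carrots + sweet potato: intersection lies outside the first quadrant.
banana + bell pepper with both tight: 4.898 servings and 3.076 servings → $2.58.
banana + sweet potato: the both-tight solution has a negative serving — not a feasible corner.
bell pepper + sweet potato with both tight: 3.253 servings and 1.272 servings → $2.46.
So the least-cost plan costs $2.46.

$2.46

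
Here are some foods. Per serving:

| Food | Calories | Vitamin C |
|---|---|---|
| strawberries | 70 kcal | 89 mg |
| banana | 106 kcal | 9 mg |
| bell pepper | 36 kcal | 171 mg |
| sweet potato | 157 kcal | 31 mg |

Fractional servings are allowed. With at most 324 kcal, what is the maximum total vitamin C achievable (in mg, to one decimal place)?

Vitamin C per kcal: bell pepper 4.75, strawberries 1.271, sweet potato 0.1975, banana 0.08491.
With no serving limits, spend the whole calories allowance on bell pepper: 324 kcal / 36 kcal × 171 mg = 1539.0 mg.

1539.0 mg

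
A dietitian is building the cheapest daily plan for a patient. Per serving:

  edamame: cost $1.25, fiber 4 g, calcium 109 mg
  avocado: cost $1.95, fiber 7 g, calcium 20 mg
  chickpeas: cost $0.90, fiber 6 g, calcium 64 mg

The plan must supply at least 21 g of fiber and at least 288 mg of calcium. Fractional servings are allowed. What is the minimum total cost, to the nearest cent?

edamame only: max(21/4, 288/109) = 5.25 servings → $6.56.
avocado only: max(21/7, 288/20) = 14.4 servings → $28.08.
chickpeas only: max(21/6, 288/64) = 4.5 servings → $4.05.
edamame + avocado with both tight: 2.337 servings and 1.665 servings → $6.17.
edamame + chickpeas with both tight: 0.9648 servings and 2.857 servings → $3.78.
avocado + chickpeas: the both-tight solution has a negative serving — not a feasible corner.
So the least-cost plan costs $3.78.

$3.78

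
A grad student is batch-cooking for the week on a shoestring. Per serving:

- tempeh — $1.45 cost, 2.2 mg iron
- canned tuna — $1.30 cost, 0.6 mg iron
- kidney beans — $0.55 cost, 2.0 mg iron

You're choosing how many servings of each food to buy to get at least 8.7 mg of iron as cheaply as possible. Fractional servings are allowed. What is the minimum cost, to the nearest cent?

Cost per mg of iron: kidney beans $0.2750, tempeh $0.6591, canned tuna $2.1667.
With no serving limits, use only kidney beans: 8.7 mg / 2.0 mg = 4.35 servings × $0.55 = $2.39.

$2.39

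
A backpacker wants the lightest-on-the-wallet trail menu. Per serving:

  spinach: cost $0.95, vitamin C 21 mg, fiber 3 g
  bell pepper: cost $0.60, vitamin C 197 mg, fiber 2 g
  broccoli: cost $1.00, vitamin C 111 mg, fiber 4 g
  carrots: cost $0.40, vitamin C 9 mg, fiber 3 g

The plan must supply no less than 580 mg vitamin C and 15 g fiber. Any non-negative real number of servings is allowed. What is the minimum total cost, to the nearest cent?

A basic optimal solution has at most two foods positive. Try each food alone and each pair with both targets met exactly.
spinach only: max(580/21, 15/3) = 27.62 servings → $26.24.
bell pepper only: max(580/197, 15/2) = 7.5 servings → $4.50.
broccoli only: max(580/111, 15/4) = 5.225 servings → $5.23.
carrots only: max(580/9, 15/3) = 64.44 servings → $25.78.
spinach + bell pepper with both tight: 3.27 servings and 2.596 servings → $4.66.
spinach + broccoli with both targets exact would need a negative amount; discard.
spinach + carrots: intersection lies outside the first quadrant.
bell pepper + broccoli with both tight: 1.157 servings and 3.171 servings → $3.87.
bell pepper + carrots with both tight: 2.801 servings and 3.133 servings → $2.93.
broccoli + carrots: intersection lies outside the first quadrant.
So the least-cost plan costs $2.93.

$2.93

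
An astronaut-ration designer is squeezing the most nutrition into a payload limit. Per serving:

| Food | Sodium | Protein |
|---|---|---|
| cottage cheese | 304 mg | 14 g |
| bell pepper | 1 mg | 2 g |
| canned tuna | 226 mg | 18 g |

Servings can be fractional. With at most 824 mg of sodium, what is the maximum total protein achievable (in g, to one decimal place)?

1648.0 g

Protein per mg sodium: bell pepper 2, canned tuna 0.07965, cottage cheese 0.04605.
With no serving limits, spend the whole sodium allowance on bell pepper: 824 mg / 1 mg × 2 g = 1648.0 g.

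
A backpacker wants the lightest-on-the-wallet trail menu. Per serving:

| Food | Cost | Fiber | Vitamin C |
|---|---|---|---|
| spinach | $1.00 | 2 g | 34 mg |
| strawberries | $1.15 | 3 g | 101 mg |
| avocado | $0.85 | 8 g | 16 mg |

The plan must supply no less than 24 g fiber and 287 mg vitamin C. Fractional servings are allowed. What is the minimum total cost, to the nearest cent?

$4.64

Minimising a linear cost over {fiber ≥ 24, vitamin C ≥ 287, servings ≥ 0} — the optimum is at a vertex, using one or two foods.
spinach only: max(24/2, 287/34) = 12 servings → $12.00.
strawberries only: max(24/3, 287/101) = 8 servings → $9.20.
avocado only: max(24/8, 287/16) = 17.94 servings → $15.25.
spinach + strawberries with both targets exact would need a negative amount; discard.
spinach + avocado with both tight: 7.967 servings and 1.008 servings → $8.82.
strawberries + avocado with both tight: 2.516 servings and 2.057 servings → $4.64.
Cheapest feasible corner: $4.64.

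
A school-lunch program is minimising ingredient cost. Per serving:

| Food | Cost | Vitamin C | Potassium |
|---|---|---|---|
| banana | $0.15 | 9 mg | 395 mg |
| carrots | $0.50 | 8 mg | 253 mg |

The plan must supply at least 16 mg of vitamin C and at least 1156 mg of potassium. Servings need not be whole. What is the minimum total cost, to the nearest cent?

A basic optimal solution has at most two foods positive. Try each food alone and each pair with both targets met exactly.
banana only: max(16/9, 1156/395) = 2.927 servings → $0.44.
carrots only: max(16/8, 1156/253) = 4.569 servings → $2.28.
banana + carrots: the both-tight solution has a negative serving — not a feasible corner.
So the least-cost plan costs $0.44.

$0.44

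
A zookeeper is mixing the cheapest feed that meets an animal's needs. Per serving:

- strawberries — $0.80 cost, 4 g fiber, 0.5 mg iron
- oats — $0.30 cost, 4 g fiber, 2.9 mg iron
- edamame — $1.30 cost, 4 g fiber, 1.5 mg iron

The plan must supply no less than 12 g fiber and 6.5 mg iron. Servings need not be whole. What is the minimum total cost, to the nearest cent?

$0.90

Check every corner: each single food scaled to meet both minima, and each pair solved so both constraints bind.
strawberries only: max(12/4, 6.5/0.5) = 13 servings → $10.40.
oats only: max(12/4, 6.5/2.9) = 3 servings → $0.90.
edamame only: max(12/4, 6.5/1.5) = 4.333 servings → $5.63.
strawberries + oats with both tight: 0.9167 servings and 2.083 servings → $1.36.
strawberries + edamame: intersection lies outside the first quadrant.
oats + edamame with both tight: 1.429 servings and 1.571 servings → $2.47.
The minimum over all feasible corners is $0.90.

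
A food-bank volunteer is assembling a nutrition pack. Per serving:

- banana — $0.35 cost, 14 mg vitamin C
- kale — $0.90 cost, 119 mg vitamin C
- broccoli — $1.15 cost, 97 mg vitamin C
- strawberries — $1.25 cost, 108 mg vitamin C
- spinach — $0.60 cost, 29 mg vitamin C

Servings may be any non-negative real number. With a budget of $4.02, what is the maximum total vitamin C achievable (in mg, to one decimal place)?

Vitamin C per dollar: kale 132.2, strawberries 86.4, broccoli 84.35, spinach 48.33, banana 40.
With no serving limits, spend the whole cost allowance on kale: $4.02 / $0.90 × 119 mg = 531.5 mg.

531.5 mg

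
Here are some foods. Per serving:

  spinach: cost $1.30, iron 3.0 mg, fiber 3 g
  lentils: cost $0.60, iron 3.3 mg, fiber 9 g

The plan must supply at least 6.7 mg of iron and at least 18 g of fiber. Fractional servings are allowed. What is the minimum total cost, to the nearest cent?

Two binding constraints pin down two serving amounts, so the optimal mix uses at most two foods. The candidates are each food alone (scaled to the tighter of iron/fiber) and each pair with both constraints tight.
spinach only: max(6.7/3.0, 18/3) = 6 servings → $7.80.
lentils only: max(6.7/3.3, 18/9) = 2.03 servings → $1.22.
spinach + lentils with both tight: 0.05263 servings and 1.982 servings → $1.26.
The minimum over all feasible corners is $1.22.

$1.22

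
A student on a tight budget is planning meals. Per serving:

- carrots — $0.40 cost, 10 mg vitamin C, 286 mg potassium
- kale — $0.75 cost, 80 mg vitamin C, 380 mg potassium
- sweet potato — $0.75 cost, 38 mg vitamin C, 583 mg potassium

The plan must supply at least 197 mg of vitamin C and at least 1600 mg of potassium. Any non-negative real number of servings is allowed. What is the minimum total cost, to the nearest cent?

$2.50

Minimising a linear cost over {vitamin C ≥ 197, potassium ≥ 1600, servings ≥ 0} — the optimum is at a vertex, using one or two foods.
carrots only: max(197/10, 1600/286) = 19.7 servings → $7.88.
kale only: max(197/80, 1600/380) = 4.211 servings → $3.16.
sweet potato only: max(197/38, 1600/583) = 5.184 servings → $3.89.
carrots + kale with both tight: 2.785 servings and 2.114 servings → $2.70.
carrots + sweet potato with both targets exact would need a negative amount; discard.
kale + sweet potato with both tight: 1.679 servings and 1.65 servings → $2.50.
Cheapest feasible corner: $2.50.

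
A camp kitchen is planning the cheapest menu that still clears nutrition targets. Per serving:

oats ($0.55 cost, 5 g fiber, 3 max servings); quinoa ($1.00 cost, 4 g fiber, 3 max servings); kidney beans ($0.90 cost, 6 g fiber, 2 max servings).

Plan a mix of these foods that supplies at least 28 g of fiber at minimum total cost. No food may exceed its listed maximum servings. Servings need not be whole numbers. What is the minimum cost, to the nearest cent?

Cost per g of fiber: oats $0.1100, kidney beans $0.1500, quinoa $0.2500.
Take 3 servings of oats: +15.0 g fiber for $1.65 (total $1.65, still need 13.0 g).
Take 2 servings of kidney beans: +12.0 g fiber for $1.80 (total $3.45, still need 1.0 g).
Take 0.25 servings of quinoa: +1.0 g fiber for $0.25 (total $3.70, still need 0.0 g).
Greedy by cheapest-per-g is optimal for a single linear constraint, so the minimum cost is $3.70.

$3.70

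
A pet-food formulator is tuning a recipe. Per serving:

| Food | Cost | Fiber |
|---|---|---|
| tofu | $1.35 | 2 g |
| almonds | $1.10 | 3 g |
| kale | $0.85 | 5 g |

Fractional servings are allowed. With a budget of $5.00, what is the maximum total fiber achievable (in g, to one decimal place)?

29.4 g

Fiber per dollar: kale 5.882, almonds 2.727, tofu 1.481.
With no serving limits, spend the whole cost allowance on kale: $5.00 / $0.85 × 5 g = 29.4 g.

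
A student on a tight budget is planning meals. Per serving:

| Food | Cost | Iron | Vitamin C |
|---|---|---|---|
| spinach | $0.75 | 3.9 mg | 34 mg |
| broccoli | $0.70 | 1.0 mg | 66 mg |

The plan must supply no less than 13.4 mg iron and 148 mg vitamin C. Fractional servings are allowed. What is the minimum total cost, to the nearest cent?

$2.85

With two linear requirements the optimum uses one or two foods; enumerate the corners.
spinach only: max(13.4/3.9, 148/34) = 4.353 servings → $3.26.
broccoli only: max(13.4/1.0, 148/66) = 13.4 servings → $9.38.
spinach + broccoli with both tight: 3.296 servings and 0.5443 servings → $2.85.
So the least-cost plan costs $2.85.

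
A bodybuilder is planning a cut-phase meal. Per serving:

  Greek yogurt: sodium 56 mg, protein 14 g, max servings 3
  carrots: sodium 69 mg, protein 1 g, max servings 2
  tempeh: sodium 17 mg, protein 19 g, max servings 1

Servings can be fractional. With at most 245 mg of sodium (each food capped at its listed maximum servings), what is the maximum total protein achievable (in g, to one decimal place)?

Protein per mg sodium: tempeh 1.118, Greek yogurt 0.25, carrots 0.01449.
Take 1 serving of tempeh: uses 17 mg sodium, +19.0 g protein (running total 19.0 g).
Take 3 servings of Greek yogurt: uses 168 mg sodium, +42.0 g protein (running total 61.0 g).
Take 0.8696 servings of carrots: uses 60 mg sodium, +0.9 g protein (running total 61.9 g).
Filling greedily by protein-per-mg sodium is optimal for one linear limit, giving 61.9 g.

61.9 g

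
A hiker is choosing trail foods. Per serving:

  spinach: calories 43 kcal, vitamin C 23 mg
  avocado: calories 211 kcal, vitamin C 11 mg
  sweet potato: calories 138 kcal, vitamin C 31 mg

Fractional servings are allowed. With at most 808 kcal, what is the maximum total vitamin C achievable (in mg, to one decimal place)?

Vitamin C per kcal: spinach 0.5349, sweet potato 0.2246, avocado 0.05213.
With no serving limits, spend the whole calories allowance on spinach: 808 kcal / 43 kcal × 23 mg = 432.2 mg.

432.2 mg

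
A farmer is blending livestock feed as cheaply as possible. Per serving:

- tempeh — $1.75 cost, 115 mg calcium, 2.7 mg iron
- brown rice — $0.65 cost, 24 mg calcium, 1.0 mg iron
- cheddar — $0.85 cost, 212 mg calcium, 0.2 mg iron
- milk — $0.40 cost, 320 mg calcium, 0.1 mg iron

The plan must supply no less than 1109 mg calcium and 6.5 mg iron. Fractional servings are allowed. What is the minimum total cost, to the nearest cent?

$5.10

With two linear requirements the optimum uses one or two foods; enumerate the corners.
tempeh only: max(1109/115, 6.5/2.7) = 9.643 servings → $16.88.
brown rice only: max(1109/24, 6.5/1.0) = 46.21 servings → $30.04.
cheddar only: max(1109/212, 6.5/0.2) = 32.5 servings → $27.62.
milk only: max(1109/320, 6.5/0.1) = 65 servings → $26.00.
tempeh + brown rice with both targets exact would need a negative amount; discard.
tempeh + cheddar with both tight: 2.104 servings and 4.09 servings → $7.16.
tempeh + milk with both tight: 2.31 servings and 2.636 servings → $5.10.
brown rice + cheddar with both tight: 5.58 servings and 4.599 servings → $7.54.
brown rice + milk with both tight: 6.2 servings and 3.001 servings → $5.23.
cheddar + milk: the both-tight solution has a negative serving — not a feasible corner.
Cheapest feasible corner: $5.10.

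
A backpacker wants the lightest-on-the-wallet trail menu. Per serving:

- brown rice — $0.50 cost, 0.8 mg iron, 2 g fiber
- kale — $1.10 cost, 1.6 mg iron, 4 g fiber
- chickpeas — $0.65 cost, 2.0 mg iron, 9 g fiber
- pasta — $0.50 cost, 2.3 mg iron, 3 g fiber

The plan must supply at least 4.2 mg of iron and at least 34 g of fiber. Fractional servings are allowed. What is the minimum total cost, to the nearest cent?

With two linear requirements the optimum uses one or two foods; enumerate the corners.
brown rice only: max(4.2/0.8, 34/2) = 17 servings → $8.50.
kale only: max(4.2/1.6, 34/4) = 8.5 servings → $9.35.
chickpeas only: max(4.2/2.0, 34/9) = 3.778 servings → $2.46.
pasta only: max(4.2/2.3, 34/3) = 11.33 servings → $5.67.
brown rice + kale (both tight): parallel constraints — no distinct corner.
brown rice + chickpeas with both targets exact would need a negative amount; discard.
brown rice + pasta with both targets exact would need a negative amount; discard.
kale + chickpeas: the both-tight solution has a negative serving — not a feasible corner.
kale + pasta: intersection lies outside the first quadrant.
chickpeas + pasta: intersection lies outside the first quadrant.
The minimum over all feasible corners is $2.46.

$2.46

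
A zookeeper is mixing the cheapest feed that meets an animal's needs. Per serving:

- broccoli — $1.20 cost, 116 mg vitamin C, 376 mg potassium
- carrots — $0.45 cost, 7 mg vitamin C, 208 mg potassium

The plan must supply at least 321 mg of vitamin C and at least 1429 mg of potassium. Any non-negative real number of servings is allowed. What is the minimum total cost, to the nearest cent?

This is a tiny linear program; its minimum lies at a vertex of the feasible set. List the vertices and price them.
broccoli only: max(321/116, 1429/376) = 3.801 servings → $4.56.
carrots only: max(321/7, 1429/208) = 45.86 servings → $20.64.
broccoli + carrots with both tight: 2.641 servings and 2.097 servings → $4.11.
So the least-cost plan costs $4.11.

$4.11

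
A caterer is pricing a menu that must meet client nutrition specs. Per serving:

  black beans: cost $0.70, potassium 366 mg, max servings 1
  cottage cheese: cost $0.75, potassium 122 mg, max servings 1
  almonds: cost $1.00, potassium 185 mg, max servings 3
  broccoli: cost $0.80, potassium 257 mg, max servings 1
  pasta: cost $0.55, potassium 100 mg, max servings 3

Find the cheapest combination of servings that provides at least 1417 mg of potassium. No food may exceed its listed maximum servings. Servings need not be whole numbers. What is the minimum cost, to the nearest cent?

Cost per mg of potassium: black beans $0.0019, broccoli $0.0031, almonds $0.0054, pasta $0.0055, cottage cheese $0.0061.
Take 1 serving of black beans: +366.0 mg potassium for $0.70 (total $0.70, still need 1051.0 mg).
Take 1 serving of broccoli: +257.0 mg potassium for $0.80 (total $1.50, still need 794.0 mg).
Take 3 servings of almonds: +555.0 mg potassium for $3.00 (total $4.50, still need 239.0 mg).
Take 2.39 servings of pasta: +239.0 mg potassium for $1.31 (total $5.81, still need 0.0 mg).
Greedy by cheapest-per-mg is optimal for a single linear constraint, so the minimum cost is $5.81.

$5.81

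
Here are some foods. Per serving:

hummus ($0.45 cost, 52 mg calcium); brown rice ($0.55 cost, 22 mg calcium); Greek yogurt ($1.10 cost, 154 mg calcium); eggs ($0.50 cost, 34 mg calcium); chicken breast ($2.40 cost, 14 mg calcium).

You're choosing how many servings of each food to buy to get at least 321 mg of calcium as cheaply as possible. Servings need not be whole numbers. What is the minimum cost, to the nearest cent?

Cost per mg of calcium: Greek yogurt $0.0071, hummus $0.0087, eggs $0.0147, brown rice $0.0250, chicken breast $0.1714.
With no serving limits, use only Greek yogurt: 321 mg / 154 mg = 2.084 servings × $1.10 = $2.29.

$2.29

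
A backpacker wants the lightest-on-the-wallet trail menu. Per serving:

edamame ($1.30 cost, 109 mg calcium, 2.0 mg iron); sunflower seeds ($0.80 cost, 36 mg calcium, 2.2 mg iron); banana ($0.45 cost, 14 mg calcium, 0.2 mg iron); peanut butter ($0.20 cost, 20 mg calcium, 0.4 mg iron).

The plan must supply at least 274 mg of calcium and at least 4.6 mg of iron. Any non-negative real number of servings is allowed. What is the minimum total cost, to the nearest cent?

This is a tiny linear program; its minimum lies at a vertex of the feasible set. List the vertices and price them.
edamame only: max(274/109, 4.6/2.0) = 2.514 servings → $3.27.
sunflower seeds only: max(274/36, 4.6/2.2) = 7.611 servings → $6.09.
banana only: max(274/14, 4.6/0.2) = 23 servings → $10.35.
peanut butter only: max(274/20, 4.6/0.4) = 13.7 servings → $2.74.
edamame + sunflower seeds: intersection lies outside the first quadrant.
edamame + banana with both tight: 1.548 servings and 7.516 servings → $5.40.
edamame + peanut butter: the both-tight solution has a negative serving — not a feasible corner.
sunflower seeds + banana with both tight: 0.4068 servings and 18.53 servings → $8.66.
sunflower seeds + peanut butter: the both-tight solution has a negative serving — not a feasible corner.
banana + peanut butter with both tight: 11 servings and 6 servings → $6.15.
The minimum over all feasible corners is $2.74.

$2.74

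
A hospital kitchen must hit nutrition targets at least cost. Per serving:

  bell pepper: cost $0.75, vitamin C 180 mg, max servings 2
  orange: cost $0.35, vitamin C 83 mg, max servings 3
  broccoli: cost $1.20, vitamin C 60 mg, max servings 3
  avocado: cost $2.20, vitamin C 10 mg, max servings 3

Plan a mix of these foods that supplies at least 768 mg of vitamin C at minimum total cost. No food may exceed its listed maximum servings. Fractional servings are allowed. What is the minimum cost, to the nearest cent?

$5.73

Cost per mg of vitamin C: bell pepper $0.0042, orange $0.0042, broccoli $0.0200, avocado $0.2200.
Take 2 servings of bell pepper: +360.0 mg vitamin C for $1.50 (total $1.50, still need 408.0 mg).
Take 3 servings of orange: +249.0 mg vitamin C for $1.05 (total $2.55, still need 159.0 mg).
Take 2.65 servings of broccoli: +159.0 mg vitamin C for $3.18 (total $5.73, still need 0.0 mg).
Greedy by cheapest-per-mg is optimal for a single linear constraint, so the minimum cost is $5.73.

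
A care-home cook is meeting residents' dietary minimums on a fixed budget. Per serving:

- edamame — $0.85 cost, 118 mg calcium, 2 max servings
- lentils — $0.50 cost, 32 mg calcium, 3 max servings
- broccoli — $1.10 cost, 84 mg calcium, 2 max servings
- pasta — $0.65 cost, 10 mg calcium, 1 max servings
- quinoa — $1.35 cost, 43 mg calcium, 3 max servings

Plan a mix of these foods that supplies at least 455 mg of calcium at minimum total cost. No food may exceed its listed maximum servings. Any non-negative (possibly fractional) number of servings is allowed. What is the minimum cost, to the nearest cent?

$4.70

Cost per mg of calcium: edamame $0.0072, broccoli $0.0131, lentils $0.0156, quinoa $0.0314, pasta $0.0650.
Take 2 servings of edamame: +236.0 mg calcium for $1.70 (total $1.70, still need 219.0 mg).
Take 2 servings of broccoli: +168.0 mg calcium for $2.20 (total $3.90, still need 51.0 mg).
Take 1.594 servings of lentils: +51.0 mg calcium for $0.80 (total $4.70, still need 0.0 mg).
Greedy by cheapest-per-mg is optimal for a single linear constraint, so the minimum cost is $4.70.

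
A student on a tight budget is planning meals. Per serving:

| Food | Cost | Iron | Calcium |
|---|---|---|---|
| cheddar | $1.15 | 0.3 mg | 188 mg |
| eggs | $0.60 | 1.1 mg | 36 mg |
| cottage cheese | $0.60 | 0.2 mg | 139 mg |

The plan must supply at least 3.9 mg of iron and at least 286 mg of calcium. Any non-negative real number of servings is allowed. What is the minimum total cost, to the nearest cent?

An LP optimum is at a vertex; with two nutrient constraints at most two foods are used. Check each candidate.
cheddar only: max(3.9/0.3, 286/188) = 13 servings → $14.95.
eggs only: max(3.9/1.1, 286/36) = 7.944 servings → $4.77.
cottage cheese only: max(3.9/0.2, 286/139) = 19.5 servings → $11.70.
cheddar + eggs with both tight: 0.8888 servings and 3.303 servings → $3.00.
cheddar + cottage cheese with both targets exact would need a negative amount; discard.
eggs + cottage cheese with both tight: 3.328 servings and 1.196 servings → $2.71.
So the least-cost plan costs $2.71.

$2.71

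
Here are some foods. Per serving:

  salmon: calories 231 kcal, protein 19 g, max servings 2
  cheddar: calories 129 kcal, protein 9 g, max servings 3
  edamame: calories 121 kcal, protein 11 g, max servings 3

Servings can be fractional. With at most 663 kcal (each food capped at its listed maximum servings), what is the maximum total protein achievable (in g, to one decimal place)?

57.7 g

Protein per kcal: edamame 0.09091, salmon 0.08225, cheddar 0.06977.
Take 3 servings of edamame: uses 363 kcal, +33.0 g protein (running total 33.0 g).
Take 1.299 servings of salmon: uses 300 kcal, +24.7 g protein (running total 57.7 g).
Filling greedily by protein-per-kcal is optimal for one linear limit, giving 57.7 g.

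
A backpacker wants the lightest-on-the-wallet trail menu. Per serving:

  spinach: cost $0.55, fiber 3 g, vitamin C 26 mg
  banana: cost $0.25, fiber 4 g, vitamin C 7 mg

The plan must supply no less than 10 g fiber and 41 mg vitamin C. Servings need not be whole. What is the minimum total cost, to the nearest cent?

$1.04

An LP optimum is at a vertex; with two nutrient constraints at most two foods are used. Check each candidate.
spinach only: max(10/3, 41/26) = 3.333 servings → $1.83.
banana only: max(10/4, 41/7) = 5.857 servings → $1.46.
spinach + banana with both tight: 1.133 servings and 1.651 servings → $1.04.
The minimum over all feasible corners is $1.04.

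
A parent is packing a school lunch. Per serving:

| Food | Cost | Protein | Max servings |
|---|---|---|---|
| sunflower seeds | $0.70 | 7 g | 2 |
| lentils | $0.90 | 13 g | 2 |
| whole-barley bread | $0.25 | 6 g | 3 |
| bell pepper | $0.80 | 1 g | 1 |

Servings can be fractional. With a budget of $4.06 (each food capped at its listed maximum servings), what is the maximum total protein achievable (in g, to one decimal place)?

Protein per dollar: whole-barley bread 24, lentils 14.44, sunflower seeds 10, bell pepper 1.25.
Take 3 servings of whole-barley bread: spends $0.75, +18.0 g protein (running total 18.0 g).
Take 2 servings of lentils: spends $1.80, +26.0 g protein (running total 44.0 g).
Take 2 servings of sunflower seeds: spends $1.40, +14.0 g protein (running total 58.0 g).
Take 0.1375 servings of bell pepper: spends $0.11, +0.1 g protein (running total 58.1 g).
Greedy by best ratio exhausts the cost allowance optimally: 58.1 g.

58.1 g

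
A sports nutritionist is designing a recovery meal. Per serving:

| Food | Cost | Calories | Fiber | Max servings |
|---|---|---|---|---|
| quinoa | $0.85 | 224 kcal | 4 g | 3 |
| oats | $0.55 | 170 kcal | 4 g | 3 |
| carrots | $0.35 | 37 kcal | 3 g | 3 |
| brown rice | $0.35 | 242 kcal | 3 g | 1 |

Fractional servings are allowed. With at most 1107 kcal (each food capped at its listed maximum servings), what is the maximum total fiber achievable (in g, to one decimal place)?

Fiber per kcal: carrots 0.08108, oats 0.02353, quinoa 0.01786, brown rice 0.0124.
Take 3 servings of carrots: uses 111 kcal, +9.0 g fiber (running total 9.0 g).
Take 3 servings of oats: uses 510 kcal, +12.0 g fiber (running total 21.0 g).
Take 2.17 servings of quinoa: uses 486 kcal, +8.7 g fiber (running total 29.7 g).
Filling greedily by fiber-per-kcal is optimal for one linear limit, giving 29.7 g.

29.7 g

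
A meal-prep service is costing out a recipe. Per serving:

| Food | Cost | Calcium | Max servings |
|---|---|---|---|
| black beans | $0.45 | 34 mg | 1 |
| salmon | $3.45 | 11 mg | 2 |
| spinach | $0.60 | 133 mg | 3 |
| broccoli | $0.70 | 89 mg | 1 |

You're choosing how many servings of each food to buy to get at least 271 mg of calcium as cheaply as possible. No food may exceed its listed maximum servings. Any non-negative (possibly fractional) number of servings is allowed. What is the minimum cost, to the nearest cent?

Cost per mg of calcium: spinach $0.0045, broccoli $0.0079, black beans $0.0132, salmon $0.3136.
Take 2.038 servings of spinach: +271.0 mg calcium for $1.22 (total $1.22, still need 0.0 mg).
Filling from the cheapest source first is optimal under one linear minimum: $1.22.

$1.22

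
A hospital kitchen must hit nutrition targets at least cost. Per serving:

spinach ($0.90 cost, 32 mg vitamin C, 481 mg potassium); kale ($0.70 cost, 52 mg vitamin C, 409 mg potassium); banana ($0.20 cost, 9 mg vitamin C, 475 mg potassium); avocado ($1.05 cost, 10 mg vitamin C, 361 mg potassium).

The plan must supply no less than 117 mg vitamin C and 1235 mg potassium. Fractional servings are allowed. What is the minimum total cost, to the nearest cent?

$1.64

A basic optimal solution has at most two foods positive. Try each food alone and each pair with both targets met exactly.
spinach only: max(117/32, 1235/481) = 3.656 servings → $3.29.
kale only: max(117/52, 1235/409) = 3.02 servings → $2.11.
banana only: max(117/9, 1235/475) = 13 servings → $2.60.
avocado only: max(117/10, 1235/361) = 11.7 servings → $12.29.
spinach + kale with both tight: 1.373 servings and 1.405 servings → $2.22.
spinach + banana with both targets exact would need a negative amount; discard.
spinach + avocado with both targets exact would need a negative amount; discard.
kale + banana with both tight: 2.115 servings and 0.7787 servings → $1.64.
kale + avocado with both tight: 2.036 servings and 1.115 servings → $2.60.
banana + avocado: intersection lies outside the first quadrant.
The minimum over all feasible corners is $1.64.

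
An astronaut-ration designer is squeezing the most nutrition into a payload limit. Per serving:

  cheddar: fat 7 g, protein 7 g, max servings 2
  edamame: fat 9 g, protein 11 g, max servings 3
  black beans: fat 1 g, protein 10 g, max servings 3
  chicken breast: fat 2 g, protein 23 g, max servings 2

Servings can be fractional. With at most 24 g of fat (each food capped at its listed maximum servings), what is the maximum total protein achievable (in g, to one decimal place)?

96.8 g

Protein per g fat: chicken breast 11.5, black beans 10, edamame 1.222, cheddar 1.
Take 2 servings of chicken breast: uses 4 g fat, +46.0 g protein (running total 46.0 g).
Take 3 servings of black beans: uses 3 g fat, +30.0 g protein (running total 76.0 g).
Take 1.889 servings of edamame: uses 17 g fat, +20.8 g protein (running total 96.8 g).
Filling greedily by protein-per-g fat is optimal for one linear limit, giving 96.8 g.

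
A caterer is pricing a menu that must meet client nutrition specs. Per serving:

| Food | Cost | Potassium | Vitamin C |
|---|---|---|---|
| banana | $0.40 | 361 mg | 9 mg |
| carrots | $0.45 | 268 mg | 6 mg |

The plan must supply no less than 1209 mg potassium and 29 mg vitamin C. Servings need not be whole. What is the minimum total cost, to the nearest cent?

Two binding constraints pin down two serving amounts, so the optimal mix uses at most two foods. The candidates are each food alone (scaled to the tighter of potassium/vitamin C) and each pair with both constraints tight.
banana only: max(1209/361, 29/9) = 3.349 servings → $1.34.
carrots only: max(1209/268, 29/6) = 4.833 servings → $2.17.
banana + carrots with both tight: 2.106 servings and 1.675 servings → $1.60.
Cheapest feasible corner: $1.34.

$1.34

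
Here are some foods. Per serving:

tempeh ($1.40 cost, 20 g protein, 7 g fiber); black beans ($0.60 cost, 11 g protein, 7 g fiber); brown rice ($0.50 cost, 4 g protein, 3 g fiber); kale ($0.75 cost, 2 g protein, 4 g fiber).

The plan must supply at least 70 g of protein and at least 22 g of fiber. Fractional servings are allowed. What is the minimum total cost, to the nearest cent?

tempeh only: max(70/20, 22/7) = 3.5 servings → $4.90.
black beans only: max(70/11, 22/7) = 6.364 servings → $3.82.
brown rice only: max(70/4, 22/3) = 17.5 servings → $8.75.
kale only: max(70/2, 22/4) = 35 servings → $26.25.
tempeh + black beans with both targets exact would need a negative amount; discard.
tempeh + brown rice: the both-tight solution has a negative serving — not a feasible corner.
tempeh + kale with both targets exact would need a negative amount; discard.
black beans + brown rice: the both-tight solution has a negative serving — not a feasible corner.
black beans + kale: the both-tight solution has a negative serving — not a feasible corner.
brown rice + kale: the both-tight solution has a negative serving — not a feasible corner.
So the least-cost plan costs $3.82.

$3.82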